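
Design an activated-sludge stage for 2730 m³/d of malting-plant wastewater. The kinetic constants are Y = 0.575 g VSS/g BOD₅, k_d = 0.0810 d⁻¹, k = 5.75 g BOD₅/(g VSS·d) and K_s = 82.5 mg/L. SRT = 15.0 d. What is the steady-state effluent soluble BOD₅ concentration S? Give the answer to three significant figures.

S ≈ 3.86 mg/L

From the Monod/SRT balance for a CMAS, S = K_s·(1+k_d θ_c)/[θ_c·(Y k − k_d) − 1] = 82.5 × (1 + 0.0810 × 15.0) / [15.0 × (0.575 × 5.75 − 0.0810) − 1] = 182.7 / 47.38 = 3.857 mg/L.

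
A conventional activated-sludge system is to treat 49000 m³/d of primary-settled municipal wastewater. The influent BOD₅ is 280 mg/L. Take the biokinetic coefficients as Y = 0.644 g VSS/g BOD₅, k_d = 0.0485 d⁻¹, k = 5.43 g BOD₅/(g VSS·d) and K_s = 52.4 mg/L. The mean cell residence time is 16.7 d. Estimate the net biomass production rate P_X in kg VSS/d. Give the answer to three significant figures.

For a completely mixed reactor with recycle the Lawrence–McCarty relation gives S = K_s·(1 + k_d·θ_c) / [θ_c·(Y·k − k_d) − 1] = 52.4 × (1 + 0.0485 × 16.7) / [16.7 × (0.644 × 5.43 − 0.0485) − 1] = 94.84 / 56.59 = 1.676 mg/L.
Y_obs = Y / (1 + k_d θ_c) = 0.644 / (1 + 0.0485 × 16.7) = 0.644 / 1.810 = 0.3558.
Mass of BOD₅ removed per day: Q(S₀ − S) = 49000 × 278.3 g/m³ = 13638 kg/d.
P_X = Y_obs · Q(S₀ − S) = 0.3558 × 13638 = 4852 kg VSS/d.

P_X ≈ 4850 kg VSS/d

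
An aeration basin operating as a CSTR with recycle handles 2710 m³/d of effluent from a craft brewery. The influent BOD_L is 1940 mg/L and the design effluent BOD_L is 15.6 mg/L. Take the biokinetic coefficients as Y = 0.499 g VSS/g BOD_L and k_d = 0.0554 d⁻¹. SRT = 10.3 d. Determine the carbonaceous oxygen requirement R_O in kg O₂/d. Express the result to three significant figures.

Correct the yield for decay: Y_obs = Y/(1 + k_d θ_c) = 0.499 / (1 + 0.0554 × 10.3) = 0.499 / 1.571 = 0.3177.
Substrate removed = Q·(S₀ − S) = 2710 m³/d × (1940 − 15.6) g/m³ = 5.22×10^6 g/d = 5215 kg/d.
Net sludge production P_X = 0.3177 × 5215 = 1657 kg VSS/d.
Carbonaceous O₂ demand = substrate oxidised − cell-mass equivalent = 5215 − 1.42 × 1657 = 2862 kg O₂/d.

R_O ≈ 2860 kg O₂/d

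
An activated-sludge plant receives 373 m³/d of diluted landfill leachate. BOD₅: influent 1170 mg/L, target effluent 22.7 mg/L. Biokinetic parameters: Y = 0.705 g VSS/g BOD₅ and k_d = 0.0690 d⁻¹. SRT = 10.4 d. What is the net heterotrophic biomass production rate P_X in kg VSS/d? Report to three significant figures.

P_X ≈ 176 kg VSS/d

Y_obs = Y / (1 + k_d θ_c) = 0.705 / (1 + 0.0690 × 10.4) = 0.705 / 1.718 = 0.4105.
Substrate removed = Q·(S₀ − S) = 373 m³/d × (1170 − 22.7) g/m³ = 4.28×10^5 g/d = 427.9 kg/d.
So the net sludge growth is P_X = 0.4105 × 427.9 = 175.7 kg VSS/d.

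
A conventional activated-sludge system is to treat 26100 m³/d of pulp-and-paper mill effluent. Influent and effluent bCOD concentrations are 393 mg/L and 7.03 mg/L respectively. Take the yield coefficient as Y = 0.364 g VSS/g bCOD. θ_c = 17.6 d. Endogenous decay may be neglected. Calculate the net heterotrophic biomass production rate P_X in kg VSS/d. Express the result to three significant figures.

With endogenous decay neglected, the observed yield equals the true yield: Y_obs = Y = 0.364 g VSS/g bCOD.
Substrate removed = Q·(S₀ − S) = 26100 m³/d × (393 − 7.03) g/m³ = 1.01×10^7 g/d = 10074 kg/d.
P_X = Y_obs · Q(S₀ − S) = 0.3640 × 10074 = 3667 kg VSS/d.

P_X ≈ 3670 kg VSS/d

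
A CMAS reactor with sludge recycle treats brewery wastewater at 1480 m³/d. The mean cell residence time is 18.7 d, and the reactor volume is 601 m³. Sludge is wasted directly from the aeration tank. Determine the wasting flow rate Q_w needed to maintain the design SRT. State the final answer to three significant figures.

For wasting at MLVSS concentration, Q_w = V/θ_c = 601.0/18.7 = 32.14 m³/d.

Q_w ≈ 32.1 m³/d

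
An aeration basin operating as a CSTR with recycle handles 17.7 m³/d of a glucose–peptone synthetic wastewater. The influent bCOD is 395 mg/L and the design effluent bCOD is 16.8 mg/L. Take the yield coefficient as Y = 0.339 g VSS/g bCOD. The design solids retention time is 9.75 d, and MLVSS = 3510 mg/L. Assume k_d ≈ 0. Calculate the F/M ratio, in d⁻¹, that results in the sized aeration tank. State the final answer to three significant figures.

Biomass mass balance (decay neglected): V·X = Y·Q·(S₀ − S)·θ_c, so V = 0.339 × 17.7 × (395 − 16.8) × 9.75 / 3510 = 6.304 m³.
Food-to-microorganism ratio F/M = Q S₀ / (V X) = 17.7 × 395 / (6.304 × 3510) = 0.3160 d⁻¹.

F/M ≈ 0.316 d⁻¹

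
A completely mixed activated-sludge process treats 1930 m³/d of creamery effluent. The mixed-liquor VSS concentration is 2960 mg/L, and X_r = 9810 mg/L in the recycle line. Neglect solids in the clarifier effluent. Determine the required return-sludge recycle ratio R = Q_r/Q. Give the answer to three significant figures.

R ≈ 0.432

R = Q_r/Q = X/(X_r − X) = 2960 / (9810 − 2960) = 0.4321.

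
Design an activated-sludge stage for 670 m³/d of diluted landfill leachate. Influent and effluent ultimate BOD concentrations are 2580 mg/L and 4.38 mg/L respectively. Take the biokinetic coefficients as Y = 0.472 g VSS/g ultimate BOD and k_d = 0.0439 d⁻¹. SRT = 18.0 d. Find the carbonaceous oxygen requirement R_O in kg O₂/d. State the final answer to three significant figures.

Correct the yield for decay: Y_obs = Y/(1 + k_d θ_c) = 0.472 / (1 + 0.0439 × 18.0) = 0.472 / 1.790 = 0.2637.
ΔS = 2580 − 4.38 = 2576 mg/L, so the substrate removal rate is 670 × 2576/1000 = 1726 kg ultimate BOD/d.
P_X = Y_obs·Q·(S₀ − S) = 0.2637 × 1726 = 455.0 kg VSS/d.
R_O = Q·ΔS − 1.42 P_X = 1726 − 646.1 = 1080 kg O₂/d.

R_O ≈ 1080 kg O₂/d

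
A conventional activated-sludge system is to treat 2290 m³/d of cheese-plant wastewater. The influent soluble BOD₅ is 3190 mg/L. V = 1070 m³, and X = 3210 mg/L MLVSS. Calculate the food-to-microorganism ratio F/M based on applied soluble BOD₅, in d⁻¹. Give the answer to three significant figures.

F/M ≈ 2.13 d⁻¹

Food-to-microorganism ratio F/M = Q S₀ / (V X) = 2290 × 3190 / (1070 × 3210) = 2.127 d⁻¹.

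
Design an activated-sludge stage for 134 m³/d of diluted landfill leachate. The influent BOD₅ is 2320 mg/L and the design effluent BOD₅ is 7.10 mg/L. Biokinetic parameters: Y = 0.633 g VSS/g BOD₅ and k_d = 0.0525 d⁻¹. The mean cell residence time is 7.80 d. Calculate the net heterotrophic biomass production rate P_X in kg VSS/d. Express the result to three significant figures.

P_X ≈ 139 kg VSS/d

Y_obs = Y / (1 + k_d θ_c) = 0.633 / (1 + 0.0525 × 7.80) = 0.633 / 1.409 = 0.4491.
Mass of BOD₅ removed per day: Q(S₀ − S) = 134 × 2313 g/m³ = 309.9 kg/d.
Biomass produced: P_X = Y_obs·Q·ΔS = 0.4491 × 309.9 ≈ 139.2 kg VSS/d.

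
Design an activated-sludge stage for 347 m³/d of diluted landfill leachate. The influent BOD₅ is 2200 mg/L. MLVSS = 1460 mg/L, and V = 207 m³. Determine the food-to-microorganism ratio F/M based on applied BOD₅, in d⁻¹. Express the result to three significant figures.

Food-to-microorganism ratio F/M = Q S₀ / (V X) = 347 × 2200 / (207.0 × 1460) = 2.526 d⁻¹.

F/M ≈ 2.53 d⁻¹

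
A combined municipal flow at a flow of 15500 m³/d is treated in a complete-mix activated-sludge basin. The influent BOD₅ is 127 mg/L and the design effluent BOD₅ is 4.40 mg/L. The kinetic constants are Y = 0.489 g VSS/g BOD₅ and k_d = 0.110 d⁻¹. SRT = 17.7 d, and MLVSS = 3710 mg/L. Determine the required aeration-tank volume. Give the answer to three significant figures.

Steady-state biomass mass balance: V·X·(1 + k_d·θ_c) = Y·Q·(S₀ − S)·θ_c, so V = 0.489 × 15500 × (127 − 4.40) × 17.7 / [3710 × (1 + 0.110 × 17.7)] = 1.64×10^7 / 10933 = 1504 m³.

V ≈ 1500 m³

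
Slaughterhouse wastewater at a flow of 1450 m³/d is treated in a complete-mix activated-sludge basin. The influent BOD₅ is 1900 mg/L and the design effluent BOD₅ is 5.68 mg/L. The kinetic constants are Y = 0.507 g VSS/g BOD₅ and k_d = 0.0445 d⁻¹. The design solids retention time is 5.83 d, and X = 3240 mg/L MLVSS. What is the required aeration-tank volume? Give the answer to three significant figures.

V ≈ 1990 m³

Rearranging the biomass balance for a CMAS with decay, V = Y·Q·ΔS·θ_c / [X·(1+k_d θ_c)] = 0.507 × 1450 × (1900 − 5.68) × 5.83 / [3240 × (1 + 0.0445 × 5.83)] = 8.12×10^6 / 4081 = 1990 m³.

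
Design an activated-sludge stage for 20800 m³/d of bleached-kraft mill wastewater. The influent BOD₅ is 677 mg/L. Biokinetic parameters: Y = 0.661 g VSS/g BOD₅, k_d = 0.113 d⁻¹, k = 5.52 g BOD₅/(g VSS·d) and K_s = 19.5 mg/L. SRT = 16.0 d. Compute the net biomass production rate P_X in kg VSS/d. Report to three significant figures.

For a completely mixed reactor with recycle the Lawrence–McCarty relation gives S = K_s·(1 + k_d·θ_c) / [θ_c·(Y·k − k_d) − 1] = 19.5 × (1 + 0.113 × 16.0) / [16.0 × (0.661 × 5.52 − 0.113) − 1] = 54.76 / 55.57 = 0.9853 mg/L.
Y_obs = Y / (1 + k_d θ_c) = 0.661 / (1 + 0.113 × 16.0) = 0.661 / 2.808 = 0.2354.
ΔS = 677 − 0.985 = 676.0 mg/L, so the substrate removal rate is 20800 × 676.0/1000 = 14061 kg BOD₅/d.
P_X = Y_obs · Q(S₀ − S) = 0.2354 × 14061 = 3310 kg VSS/d.

P_X ≈ 3310 kg VSS/d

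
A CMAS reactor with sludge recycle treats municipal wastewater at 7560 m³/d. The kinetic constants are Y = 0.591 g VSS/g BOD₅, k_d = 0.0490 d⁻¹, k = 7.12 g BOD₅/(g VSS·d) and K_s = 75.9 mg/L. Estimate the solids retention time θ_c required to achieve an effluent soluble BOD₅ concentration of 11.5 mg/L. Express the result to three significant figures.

θ_c ≈ 1.98 d

At the target effluent, Y k S/(K_s+S) = 0.591×7.12×11.5/87.40 = 0.5537 d⁻¹.
1/θ_c = 0.5537 − 0.0490 = 0.5047 d⁻¹, so θ_c = 1.981 d.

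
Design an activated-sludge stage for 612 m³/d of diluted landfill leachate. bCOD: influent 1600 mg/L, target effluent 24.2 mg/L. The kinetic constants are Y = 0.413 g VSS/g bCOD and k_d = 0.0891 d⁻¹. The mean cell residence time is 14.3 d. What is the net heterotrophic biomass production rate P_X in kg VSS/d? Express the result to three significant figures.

P_X ≈ 175 kg VSS/d

Y_obs = Y / (1 + k_d θ_c) = 0.413 / (1 + 0.0891 × 14.3) = 0.413 / 2.274 = 0.1816.
Substrate removed = Q·(S₀ − S) = 612 m³/d × (1600 − 24.2) g/m³ = 9.64×10^5 g/d = 964.4 kg/d.
P_X = Y_obs · Q(S₀ − S) = 0.1816 × 964.4 = 175.1 kg VSS/d.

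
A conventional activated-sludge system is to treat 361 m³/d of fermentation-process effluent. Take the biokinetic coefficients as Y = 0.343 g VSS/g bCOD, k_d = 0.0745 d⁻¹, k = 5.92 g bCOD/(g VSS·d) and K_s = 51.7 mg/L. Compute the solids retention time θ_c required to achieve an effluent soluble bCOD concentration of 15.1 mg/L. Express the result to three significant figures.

Specific growth rate at S = 15.1 mg/L: μ = YkS/(K_s+S) = 0.343·5.92·15.1/(51.7+15.1) = 0.4590 d⁻¹.
1/θ_c = 0.4590 − 0.0745 = 0.3845 d⁻¹, so θ_c = 2.601 d.

θ_c ≈ 2.60 d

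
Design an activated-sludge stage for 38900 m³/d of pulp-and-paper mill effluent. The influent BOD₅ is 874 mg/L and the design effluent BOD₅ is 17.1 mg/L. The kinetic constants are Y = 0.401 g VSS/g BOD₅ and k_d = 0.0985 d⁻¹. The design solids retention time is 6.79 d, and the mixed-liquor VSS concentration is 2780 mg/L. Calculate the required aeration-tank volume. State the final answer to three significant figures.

From the SRT design equation V = Y Q (S₀−S) θ_c / [X (1 + k_d θ_c)] = 0.401 × 38900 × (874 − 17.1) × 6.79 / [2780 × (1 + 0.0985 × 6.79)] = 9.08×10^7 / 4639 = 19563 m³.

V ≈ 19600 m³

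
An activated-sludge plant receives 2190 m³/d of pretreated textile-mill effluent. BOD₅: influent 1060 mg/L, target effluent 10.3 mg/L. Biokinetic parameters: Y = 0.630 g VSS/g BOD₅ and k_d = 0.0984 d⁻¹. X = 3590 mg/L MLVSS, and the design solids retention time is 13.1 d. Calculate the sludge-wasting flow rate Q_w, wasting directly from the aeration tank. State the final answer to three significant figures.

Rearranging the biomass balance for a CMAS with decay, V = Y·Q·ΔS·θ_c / [X·(1+k_d θ_c)] = 0.630 × 2190 × (1060 − 10.3) × 13.1 / [3590 × (1 + 0.0984 × 13.1)] = 1.9×10^7 / 8218 = 2309 m³.
With mixed-liquor wasting, θ_c = V/Q_w, so Q_w = V/θ_c = 2309/13.1 = 176.2 m³/d.

Q_w ≈ 176 m³/d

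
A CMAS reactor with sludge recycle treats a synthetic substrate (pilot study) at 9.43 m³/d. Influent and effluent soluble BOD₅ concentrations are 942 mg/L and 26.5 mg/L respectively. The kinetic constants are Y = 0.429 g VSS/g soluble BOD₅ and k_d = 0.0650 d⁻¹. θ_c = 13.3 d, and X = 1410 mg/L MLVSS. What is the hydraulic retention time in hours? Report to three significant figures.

Steady-state biomass mass balance: V·X·(1 + k_d·θ_c) = Y·Q·(S₀ − S)·θ_c, so V = 0.429 × 9.43 × (942 − 26.5) × 13.3 / [1410 × (1 + 0.0650 × 13.3)] = 4.93×10^4 / 2629 = 18.74 m³.
HRT = V/Q = 18.74 m³ / 9.43 m³·d⁻¹ = 1.987 d × 24 = 47.69 h.

τ ≈ 47.7 h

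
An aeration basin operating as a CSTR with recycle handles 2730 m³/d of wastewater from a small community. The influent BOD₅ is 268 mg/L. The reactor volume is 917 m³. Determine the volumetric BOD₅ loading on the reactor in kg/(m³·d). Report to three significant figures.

Volumetric loading L_v = Q·S₀ / V = 2730 × 268 g/m³ / 917.0 m³ = 797.9 g/(m³·d) = 0.7979 kg BOD₅/(m³·d).

L_v ≈ 0.798 kg BOD₅/(m³·d)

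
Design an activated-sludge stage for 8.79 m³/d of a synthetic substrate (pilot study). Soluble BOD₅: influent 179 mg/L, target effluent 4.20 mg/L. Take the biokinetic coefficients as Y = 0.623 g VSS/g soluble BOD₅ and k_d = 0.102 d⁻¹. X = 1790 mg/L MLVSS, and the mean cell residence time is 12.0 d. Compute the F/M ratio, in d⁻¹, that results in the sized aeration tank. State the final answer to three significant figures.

Rearranging the biomass balance for a CMAS with decay, V = Y·Q·ΔS·θ_c / [X·(1+k_d θ_c)] = 0.623 × 8.79 × (179 − 4.20) × 12.0 / [1790 × (1 + 0.102 × 12.0)] = 1.15×10^4 / 3981 = 2.885 m³.
Food-to-microorganism ratio F/M = Q S₀ / (V X) = 8.79 × 179 / (2.885 × 1790) = 0.3046 d⁻¹.

F/M ≈ 0.305 d⁻¹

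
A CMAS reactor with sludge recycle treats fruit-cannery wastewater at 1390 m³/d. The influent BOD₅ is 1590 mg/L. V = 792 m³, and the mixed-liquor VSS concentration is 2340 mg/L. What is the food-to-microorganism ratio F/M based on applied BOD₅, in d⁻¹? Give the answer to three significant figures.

F/M ≈ 1.19 d⁻¹

Food-to-microorganism ratio F/M = Q S₀ / (V X) = 1390 × 1590 / (792.0 × 2340) = 1.193 d⁻¹.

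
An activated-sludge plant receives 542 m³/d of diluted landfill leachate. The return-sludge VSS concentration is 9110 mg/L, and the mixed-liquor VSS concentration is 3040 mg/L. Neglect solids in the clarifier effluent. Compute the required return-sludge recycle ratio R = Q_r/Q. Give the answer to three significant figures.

R ≈ 0.501

Mass balance around the secondary clarifier (neglecting effluent solids): R = X / (X_r − X) = 3040 / (9110 − 3040) = 0.5008.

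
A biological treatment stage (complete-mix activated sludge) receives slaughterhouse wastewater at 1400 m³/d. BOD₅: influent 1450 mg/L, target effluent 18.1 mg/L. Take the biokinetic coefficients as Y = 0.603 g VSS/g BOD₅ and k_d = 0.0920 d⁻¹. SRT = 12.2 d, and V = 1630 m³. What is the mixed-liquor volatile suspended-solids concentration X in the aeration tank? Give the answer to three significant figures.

Solving the biomass balance for X: X = Y Q (S₀−S) θ_c / [V (1+k_d θ_c)] = 0.603 × 1400 × (1450 − 18.1) × 12.2 / [1630 × (1 + 0.0920 × 12.2)] = 4263 mg/L.

X ≈ 4260 mg/L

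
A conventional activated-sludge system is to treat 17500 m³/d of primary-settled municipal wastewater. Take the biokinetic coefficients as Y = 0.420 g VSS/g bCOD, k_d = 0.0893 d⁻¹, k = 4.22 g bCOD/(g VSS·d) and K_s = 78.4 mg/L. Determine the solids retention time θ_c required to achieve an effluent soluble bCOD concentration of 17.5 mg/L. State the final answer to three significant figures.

θ_c ≈ 4.27 d

From 1/θ_c = Y·k·S/(K_s + S) − k_d: Y·k·S/(K_s+S) = 0.420 × 4.22 × 17.5 / (78.4 + 17.5) = 0.3234 d⁻¹.
1/θ_c = 0.3234 − 0.0893 = 0.2341 d⁻¹, so θ_c = 4.271 d.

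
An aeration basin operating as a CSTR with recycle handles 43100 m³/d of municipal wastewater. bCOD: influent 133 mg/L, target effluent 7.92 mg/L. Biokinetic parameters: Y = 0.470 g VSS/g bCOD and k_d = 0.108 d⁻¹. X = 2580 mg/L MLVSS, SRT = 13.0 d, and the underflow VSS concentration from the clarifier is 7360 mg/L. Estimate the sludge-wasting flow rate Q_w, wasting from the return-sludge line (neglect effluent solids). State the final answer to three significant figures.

Q_w ≈ 143 m³/d

Steady-state biomass mass balance: V·X·(1 + k_d·θ_c) = Y·Q·(S₀ − S)·θ_c, so V = 0.470 × 43100 × (133 − 7.92) × 13.0 / [2580 × (1 + 0.108 × 13.0)] = 3.29×10^7 / 6202 = 5311 m³.
Q_w = (V·X)/(θ_c X_r) = 5311 × 2580 / (13.0 × 7360) = 143.2 m³/d.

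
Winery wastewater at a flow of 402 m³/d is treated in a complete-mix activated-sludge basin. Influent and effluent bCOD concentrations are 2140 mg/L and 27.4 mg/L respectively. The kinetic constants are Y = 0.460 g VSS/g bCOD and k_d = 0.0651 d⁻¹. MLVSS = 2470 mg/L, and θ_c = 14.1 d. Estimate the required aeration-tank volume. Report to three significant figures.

V ≈ 1160 m³

Rearranging the biomass balance for a CMAS with decay, V = Y·Q·ΔS·θ_c / [X·(1+k_d θ_c)] = 0.460 × 402 × (2140 − 27.4) × 14.1 / [2470 × (1 + 0.0651 × 14.1)] = 5.51×10^6 / 4737 = 1163 m³.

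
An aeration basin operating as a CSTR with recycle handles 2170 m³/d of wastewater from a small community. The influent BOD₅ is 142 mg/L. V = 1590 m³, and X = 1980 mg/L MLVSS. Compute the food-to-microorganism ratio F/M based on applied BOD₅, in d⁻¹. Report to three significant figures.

Food-to-microorganism ratio F/M = Q S₀ / (V X) = 2170 × 142 / (1590 × 1980) = 0.09788 d⁻¹.

F/M ≈ 0.0979 d⁻¹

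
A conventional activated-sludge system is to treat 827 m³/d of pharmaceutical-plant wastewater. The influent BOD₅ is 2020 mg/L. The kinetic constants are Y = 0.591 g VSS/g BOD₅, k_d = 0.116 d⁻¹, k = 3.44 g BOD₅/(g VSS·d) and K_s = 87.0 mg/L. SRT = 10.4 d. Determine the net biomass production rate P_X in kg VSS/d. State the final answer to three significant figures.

P_X ≈ 445 kg VSS/d

From the Monod/SRT balance for a CMAS, S = K_s·(1+k_d θ_c)/[θ_c·(Y k − k_d) − 1] = 87.0 × (1 + 0.116 × 10.4) / [10.4 × (0.591 × 3.44 − 0.116) − 1] = 192.0 / 18.94 = 10.14 mg/L.
Y_obs = Y / (1 + k_d θ_c) = 0.591 / (1 + 0.116 × 10.4) = 0.591 / 2.206 = 0.2679.
ΔS = 2020 − 10.1 = 2010 mg/L, so the substrate removal rate is 827 × 2010/1000 = 1662 kg BOD₅/d.
Net biomass production P_X = Y_obs × Q·(S₀ − S) = 0.2679 × 1662 = 445.2 kg VSS/d.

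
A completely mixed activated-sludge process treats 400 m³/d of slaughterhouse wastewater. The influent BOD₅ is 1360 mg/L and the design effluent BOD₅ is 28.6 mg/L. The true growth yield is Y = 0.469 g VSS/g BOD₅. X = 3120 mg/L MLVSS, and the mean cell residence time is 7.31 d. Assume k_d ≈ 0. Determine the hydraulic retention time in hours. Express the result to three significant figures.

τ ≈ 35.1 h

With k_d = 0 the design equation reduces to V = Y Q (S₀−S) θ_c / X = 0.469 × 400 × (1360 − 28.6) × 7.31 / 3120 = 585.2 m³.
τ = V/Q = 585.2/400 = 1.463 d, or 35.11 h.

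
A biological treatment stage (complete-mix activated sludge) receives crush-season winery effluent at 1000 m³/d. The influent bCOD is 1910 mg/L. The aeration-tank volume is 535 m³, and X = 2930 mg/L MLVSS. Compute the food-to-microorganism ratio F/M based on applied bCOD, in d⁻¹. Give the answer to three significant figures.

Food-to-microorganism ratio F/M = Q S₀ / (V X) = 1000 × 1910 / (535.0 × 2930) = 1.218 d⁻¹.

F/M ≈ 1.22 d⁻¹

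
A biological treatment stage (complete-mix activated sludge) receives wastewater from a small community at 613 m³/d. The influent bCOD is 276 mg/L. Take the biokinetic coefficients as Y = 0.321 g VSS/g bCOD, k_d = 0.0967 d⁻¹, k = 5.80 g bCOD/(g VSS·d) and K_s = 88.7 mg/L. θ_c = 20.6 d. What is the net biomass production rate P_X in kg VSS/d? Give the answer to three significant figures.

P_X ≈ 17.7 kg VSS/d

For a completely mixed reactor with recycle the Lawrence–McCarty relation gives S = K_s·(1 + k_d·θ_c) / [θ_c·(Y·k − k_d) − 1] = 88.7 × (1 + 0.0967 × 20.6) / [20.6 × (0.321 × 5.80 − 0.0967) − 1] = 265.4 / 35.36 = 7.505 mg/L.
Correct the yield for decay: Y_obs = Y/(1 + k_d θ_c) = 0.321 / (1 + 0.0967 × 20.6) = 0.321 / 2.992 = 0.1073.
ΔS = 276 − 7.51 = 268.5 mg/L, so the substrate removal rate is 613 × 268.5/1000 = 164.6 kg bCOD/d.
So the net sludge growth is P_X = 0.1073 × 164.6 = 17.66 kg VSS/d.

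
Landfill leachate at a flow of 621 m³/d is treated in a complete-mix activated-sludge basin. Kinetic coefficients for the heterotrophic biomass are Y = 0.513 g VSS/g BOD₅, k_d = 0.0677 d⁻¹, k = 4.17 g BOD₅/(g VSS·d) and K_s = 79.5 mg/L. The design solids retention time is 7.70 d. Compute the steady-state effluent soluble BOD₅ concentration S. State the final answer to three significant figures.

Effluent substrate depends only on kinetics and SRT: S = K_s(1 + k_d θ_c) / [θ_c(Yk − k_d) − 1] = 79.5 × (1 + 0.0677 × 7.70) / [7.70 × (0.513 × 4.17 − 0.0677) − 1] = 120.9 / 14.95 = 8.089 mg/L.

S ≈ 8.09 mg/L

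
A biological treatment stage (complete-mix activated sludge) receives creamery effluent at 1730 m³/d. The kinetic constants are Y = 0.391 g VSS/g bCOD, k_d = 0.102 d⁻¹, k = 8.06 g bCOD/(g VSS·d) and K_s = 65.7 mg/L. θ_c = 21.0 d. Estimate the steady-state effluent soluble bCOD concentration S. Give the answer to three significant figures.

From the Monod/SRT balance for a CMAS, S = K_s·(1+k_d θ_c)/[θ_c·(Y k − k_d) − 1] = 65.7 × (1 + 0.102 × 21.0) / [21.0 × (0.391 × 8.06 − 0.102) − 1] = 206.4 / 63.04 = 3.275 mg/L.

S ≈ 3.27 mg/L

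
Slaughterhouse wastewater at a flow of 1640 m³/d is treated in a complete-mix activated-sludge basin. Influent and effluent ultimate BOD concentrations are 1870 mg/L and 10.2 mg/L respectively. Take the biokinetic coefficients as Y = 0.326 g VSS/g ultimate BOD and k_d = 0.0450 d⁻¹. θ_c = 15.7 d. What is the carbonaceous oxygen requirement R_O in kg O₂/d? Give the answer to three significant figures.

Observed yield with endogenous decay: Y_obs = Y / (1 + k_d·θ_c) = 0.326 / (1 + 0.0450 × 15.7) = 0.326 / 1.706 = 0.1910 g VSS/g ultimate BOD.
Mass of ultimate BOD removed per day: Q(S₀ − S) = 1640 × 1860 g/m³ = 3050 kg/d.
P_X = Y_obs·Q·(S₀ − S) = 0.1910 × 3050 = 582.7 kg VSS/d.
Carbonaceous O₂ demand = substrate oxidised − cell-mass equivalent = 3050 − 1.42 × 582.7 = 2223 kg O₂/d.

R_O ≈ 2220 kg O₂/d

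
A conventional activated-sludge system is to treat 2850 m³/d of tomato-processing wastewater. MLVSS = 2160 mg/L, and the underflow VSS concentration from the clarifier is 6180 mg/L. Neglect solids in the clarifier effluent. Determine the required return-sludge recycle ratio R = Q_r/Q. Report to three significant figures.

R ≈ 0.537

Mass balance around the secondary clarifier (neglecting effluent solids): R = X / (X_r − X) = 2160 / (6180 − 2160) = 0.5373.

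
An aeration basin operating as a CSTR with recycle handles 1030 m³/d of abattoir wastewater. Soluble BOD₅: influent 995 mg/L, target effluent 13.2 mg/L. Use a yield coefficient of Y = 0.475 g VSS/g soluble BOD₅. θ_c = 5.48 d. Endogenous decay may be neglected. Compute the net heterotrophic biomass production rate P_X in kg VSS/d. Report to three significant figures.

No decay correction is needed, so Y_obs = Y = 0.475.
Q·(S₀ − S) = 1030 × (995 − 13.2) × 10⁻³ = 1011 kg/d removed.
P_X = Y_obs · Q(S₀ − S) = 0.4750 × 1011 = 480.3 kg VSS/d.

P_X ≈ 480 kg VSS/d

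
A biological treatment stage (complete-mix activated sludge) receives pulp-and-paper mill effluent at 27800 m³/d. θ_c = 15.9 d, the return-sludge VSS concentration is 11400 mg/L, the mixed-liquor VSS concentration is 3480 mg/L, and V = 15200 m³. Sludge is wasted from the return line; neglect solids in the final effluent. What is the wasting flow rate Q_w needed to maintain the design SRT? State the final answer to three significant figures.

Q_w = (V·X)/(θ_c X_r) = 15200 × 3480 / (15.9 × 11400) = 291.8 m³/d.

Q_w ≈ 292 m³/d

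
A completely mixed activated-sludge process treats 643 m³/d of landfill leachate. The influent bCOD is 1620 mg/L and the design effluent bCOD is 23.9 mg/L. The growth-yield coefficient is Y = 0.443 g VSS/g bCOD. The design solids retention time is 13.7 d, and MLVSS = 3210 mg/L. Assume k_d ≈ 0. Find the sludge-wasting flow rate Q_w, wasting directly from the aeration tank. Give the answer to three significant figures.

Q_w ≈ 142 m³/d

Biomass mass balance (decay neglected): V·X = Y·Q·(S₀ − S)·θ_c, so V = 0.443 × 643 × (1620 − 23.9) × 13.7 / 3210 = 1940 m³.
With mixed-liquor wasting, θ_c = V/Q_w, so Q_w = V/θ_c = 1940/13.7 = 141.6 m³/d.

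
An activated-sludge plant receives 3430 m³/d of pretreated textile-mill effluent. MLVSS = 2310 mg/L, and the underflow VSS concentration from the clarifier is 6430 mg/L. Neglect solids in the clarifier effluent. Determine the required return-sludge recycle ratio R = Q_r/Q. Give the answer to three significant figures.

R ≈ 0.561

Solids balance on the clarifier gives (1+R)X = R·X_r, so R = X/(X_r − X) = 2310 / (6430 − 2310) = 0.5607.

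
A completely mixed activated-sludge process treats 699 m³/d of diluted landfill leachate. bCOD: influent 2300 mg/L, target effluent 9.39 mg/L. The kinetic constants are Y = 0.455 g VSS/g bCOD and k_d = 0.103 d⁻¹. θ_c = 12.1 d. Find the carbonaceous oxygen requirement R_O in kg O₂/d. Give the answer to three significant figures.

The observed yield is Y_obs = Y/(1 + k_d·θ_c) = 0.455 / (1 + 0.103 × 12.1) = 0.455 / 2.246 = 0.2026 g VSS per g bCOD removed.
Q·(S₀ − S) = 699 × (2300 − 9.39) × 10⁻³ = 1601 kg/d removed.
Biomass synthesised: P_X = Y_obs × 1601 = 324.3 kg VSS/d.
R_O = Q·ΔS − 1.42 P_X = 1601 − 460.5 = 1141 kg O₂/d.

R_O ≈ 1140 kg O₂/d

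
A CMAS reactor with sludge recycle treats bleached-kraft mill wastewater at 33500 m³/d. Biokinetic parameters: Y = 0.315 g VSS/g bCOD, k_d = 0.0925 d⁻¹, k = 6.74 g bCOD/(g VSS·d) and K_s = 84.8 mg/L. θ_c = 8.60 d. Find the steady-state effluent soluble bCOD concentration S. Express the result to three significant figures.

For a completely mixed reactor with recycle the Lawrence–McCarty relation gives S = K_s·(1 + k_d·θ_c) / [θ_c·(Y·k − k_d) − 1] = 84.8 × (1 + 0.0925 × 8.60) / [8.60 × (0.315 × 6.74 − 0.0925) − 1] = 152.3 / 16.46 = 9.248 mg/L.

S ≈ 9.25 mg/L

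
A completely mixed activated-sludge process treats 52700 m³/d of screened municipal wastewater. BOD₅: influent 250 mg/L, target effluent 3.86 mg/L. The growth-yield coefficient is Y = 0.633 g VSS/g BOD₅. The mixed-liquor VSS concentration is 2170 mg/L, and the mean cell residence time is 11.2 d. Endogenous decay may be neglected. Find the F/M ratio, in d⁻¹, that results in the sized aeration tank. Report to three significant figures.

With k_d = 0 the design equation reduces to V = Y Q (S₀−S) θ_c / X = 0.633 × 52700 × (250 − 3.86) × 11.2 / 2170 = 42379 m³.
Food-to-microorganism ratio F/M = Q S₀ / (V X) = 52700 × 250 / (42379 × 2170) = 0.1433 d⁻¹.

F/M ≈ 0.143 d⁻¹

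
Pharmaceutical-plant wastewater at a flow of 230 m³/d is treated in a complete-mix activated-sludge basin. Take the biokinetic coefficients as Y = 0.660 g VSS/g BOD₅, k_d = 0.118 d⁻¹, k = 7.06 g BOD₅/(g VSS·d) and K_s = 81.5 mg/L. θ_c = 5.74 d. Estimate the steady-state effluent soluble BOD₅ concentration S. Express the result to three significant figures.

From the Monod/SRT balance for a CMAS, S = K_s·(1+k_d θ_c)/[θ_c·(Y k − k_d) − 1] = 81.5 × (1 + 0.118 × 5.74) / [5.74 × (0.660 × 7.06 − 0.118) − 1] = 136.7 / 25.07 = 5.453 mg/L.

S ≈ 5.45 mg/L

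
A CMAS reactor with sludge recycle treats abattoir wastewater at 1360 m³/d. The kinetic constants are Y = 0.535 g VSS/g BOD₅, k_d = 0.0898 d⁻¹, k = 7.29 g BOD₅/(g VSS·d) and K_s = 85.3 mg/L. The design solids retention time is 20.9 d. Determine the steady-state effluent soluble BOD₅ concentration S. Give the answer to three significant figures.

S ≈ 3.12 mg/L

For a completely mixed reactor with recycle the Lawrence–McCarty relation gives S = K_s·(1 + k_d·θ_c) / [θ_c·(Y·k − k_d) − 1] = 85.3 × (1 + 0.0898 × 20.9) / [20.9 × (0.535 × 7.29 − 0.0898) − 1] = 245.4 / 78.64 = 3.121 mg/L.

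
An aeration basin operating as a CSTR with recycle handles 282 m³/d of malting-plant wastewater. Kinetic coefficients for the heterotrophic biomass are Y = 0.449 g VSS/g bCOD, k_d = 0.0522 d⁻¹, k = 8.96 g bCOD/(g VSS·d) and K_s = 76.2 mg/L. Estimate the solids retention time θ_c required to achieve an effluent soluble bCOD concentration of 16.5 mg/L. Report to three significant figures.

At the target effluent, Y k S/(K_s+S) = 0.449×8.96×16.5/92.70 = 0.7161 d⁻¹.
1/θ_c = 0.7161 − 0.0522 = 0.6639 d⁻¹, so θ_c = 1.506 d.

θ_c ≈ 1.51 d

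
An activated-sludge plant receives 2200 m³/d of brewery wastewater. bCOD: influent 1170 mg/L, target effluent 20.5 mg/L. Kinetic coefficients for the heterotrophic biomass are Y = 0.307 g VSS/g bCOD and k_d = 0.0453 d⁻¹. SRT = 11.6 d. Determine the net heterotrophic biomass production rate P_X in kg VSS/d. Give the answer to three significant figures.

P_X ≈ 509 kg VSS/d

Correct the yield for decay: Y_obs = Y/(1 + k_d θ_c) = 0.307 / (1 + 0.0453 × 11.6) = 0.307 / 1.525 = 0.2012.
ΔS = 1170 − 20.5 = 1150 mg/L, so the substrate removal rate is 2200 × 1150/1000 = 2529 kg bCOD/d.
Net biomass production P_X = Y_obs × Q·(S₀ − S) = 0.2012 × 2529 = 508.9 kg VSS/d.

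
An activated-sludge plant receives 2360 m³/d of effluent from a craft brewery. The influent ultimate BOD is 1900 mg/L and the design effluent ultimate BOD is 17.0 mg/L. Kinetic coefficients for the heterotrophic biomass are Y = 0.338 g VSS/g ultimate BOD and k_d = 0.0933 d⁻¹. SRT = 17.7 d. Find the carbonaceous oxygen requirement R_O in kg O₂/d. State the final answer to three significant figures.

R_O ≈ 3640 kg O₂/d

The observed yield is Y_obs = Y/(1 + k_d·θ_c) = 0.338 / (1 + 0.0933 × 17.7) = 0.338 / 2.651 = 0.1275 g VSS per g ultimate BOD removed.
Mass of ultimate BOD removed per day: Q(S₀ − S) = 2360 × 1883 g/m³ = 4444 kg/d.
Biomass synthesised: P_X = Y_obs × 4444 = 566.5 kg VSS/d.
Carbonaceous O₂ demand = substrate oxidised − cell-mass equivalent = 4444 − 1.42 × 566.5 = 3639 kg O₂/d.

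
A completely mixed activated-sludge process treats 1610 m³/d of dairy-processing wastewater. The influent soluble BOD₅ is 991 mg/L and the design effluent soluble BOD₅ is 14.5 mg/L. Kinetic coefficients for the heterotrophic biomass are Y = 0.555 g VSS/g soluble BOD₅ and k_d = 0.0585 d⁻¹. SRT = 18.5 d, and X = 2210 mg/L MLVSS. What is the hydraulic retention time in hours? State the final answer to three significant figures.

τ ≈ 52.3 h

From the SRT design equation V = Y Q (S₀−S) θ_c / [X (1 + k_d θ_c)] = 0.555 × 1610 × (991 − 14.5) × 18.5 / [2210 × (1 + 0.0585 × 18.5)] = 1.61×10^7 / 4602 = 3508 m³.
HRT = V/Q = 3508 m³ / 1610 m³·d⁻¹ = 2.179 d × 24 = 52.29 h.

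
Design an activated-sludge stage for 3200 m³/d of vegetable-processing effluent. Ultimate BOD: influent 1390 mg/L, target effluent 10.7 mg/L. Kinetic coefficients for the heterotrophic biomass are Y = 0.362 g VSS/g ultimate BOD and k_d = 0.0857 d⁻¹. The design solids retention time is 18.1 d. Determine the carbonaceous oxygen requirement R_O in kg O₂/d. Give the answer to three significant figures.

R_O ≈ 3520 kg O₂/d

Y_obs = Y / (1 + k_d θ_c) = 0.362 / (1 + 0.0857 × 18.1) = 0.362 / 2.551 = 0.1419.
Q·(S₀ − S) = 3200 × (1390 − 10.7) × 10⁻³ = 4414 kg/d removed.
Net sludge production P_X = 0.1419 × 4414 = 626.3 kg VSS/d.
Carbonaceous O₂ demand = substrate oxidised − cell-mass equivalent = 4414 − 1.42 × 626.3 = 3524 kg O₂/d.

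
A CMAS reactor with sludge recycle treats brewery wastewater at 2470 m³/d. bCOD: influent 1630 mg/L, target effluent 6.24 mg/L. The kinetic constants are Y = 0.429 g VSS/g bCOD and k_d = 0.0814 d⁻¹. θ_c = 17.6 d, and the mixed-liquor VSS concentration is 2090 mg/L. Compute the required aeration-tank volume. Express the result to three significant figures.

Steady-state biomass mass balance: V·X·(1 + k_d·θ_c) = Y·Q·(S₀ − S)·θ_c, so V = 0.429 × 2470 × (1630 − 6.24) × 17.6 / [2090 × (1 + 0.0814 × 17.6)] = 3.03×10^7 / 5084 = 5956 m³.

V ≈ 5960 m³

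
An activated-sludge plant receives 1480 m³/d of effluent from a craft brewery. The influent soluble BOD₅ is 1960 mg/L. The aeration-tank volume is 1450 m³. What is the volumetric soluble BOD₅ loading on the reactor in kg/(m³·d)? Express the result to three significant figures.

Volumetric loading L_v = Q·S₀ / V = 1480 × 1960 g/m³ / 1450 m³ = 2001 g/(m³·d) = 2.001 kg soluble BOD₅/(m³·d).

L_v ≈ 2.00 kg soluble BOD₅/(m³·d)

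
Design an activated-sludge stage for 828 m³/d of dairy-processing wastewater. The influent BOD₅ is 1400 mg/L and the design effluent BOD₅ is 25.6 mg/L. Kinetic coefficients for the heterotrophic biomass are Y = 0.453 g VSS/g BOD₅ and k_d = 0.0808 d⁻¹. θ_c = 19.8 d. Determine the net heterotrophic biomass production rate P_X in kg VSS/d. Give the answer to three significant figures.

Y_obs = Y / (1 + k_d θ_c) = 0.453 / (1 + 0.0808 × 19.8) = 0.453 / 2.600 = 0.1742.
Q·(S₀ − S) = 828 × (1400 − 25.6) × 10⁻³ = 1138 kg/d removed.
So the net sludge growth is P_X = 0.1742 × 1138 = 198.3 kg VSS/d.

P_X ≈ 198 kg VSS/d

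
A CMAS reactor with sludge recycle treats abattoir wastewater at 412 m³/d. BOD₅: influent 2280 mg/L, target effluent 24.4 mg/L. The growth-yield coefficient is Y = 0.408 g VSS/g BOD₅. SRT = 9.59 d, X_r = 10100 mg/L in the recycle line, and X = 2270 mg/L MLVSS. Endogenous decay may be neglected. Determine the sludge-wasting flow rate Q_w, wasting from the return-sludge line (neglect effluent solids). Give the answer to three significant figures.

With k_d = 0 the design equation reduces to V = Y Q (S₀−S) θ_c / X = 0.408 × 412 × (2280 − 24.4) × 9.59 / 2270 = 1602 m³.
Wasting from the return line (neglecting effluent solids): Q_w = V·X / (θ_c·X_r) = 1602 × 2270 / (9.59 × 10100) = 37.54 m³/d.

Q_w ≈ 37.5 m³/d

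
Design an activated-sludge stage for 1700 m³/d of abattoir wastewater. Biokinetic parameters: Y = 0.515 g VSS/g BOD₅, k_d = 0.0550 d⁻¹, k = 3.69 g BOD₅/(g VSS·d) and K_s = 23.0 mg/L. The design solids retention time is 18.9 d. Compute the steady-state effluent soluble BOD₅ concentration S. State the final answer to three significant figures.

From the Monod/SRT balance for a CMAS, S = K_s·(1+k_d θ_c)/[θ_c·(Y k − k_d) − 1] = 23.0 × (1 + 0.0550 × 18.9) / [18.9 × (0.515 × 3.69 − 0.0550) − 1] = 46.91 / 33.88 = 1.385 mg/L.

S ≈ 1.38 mg/L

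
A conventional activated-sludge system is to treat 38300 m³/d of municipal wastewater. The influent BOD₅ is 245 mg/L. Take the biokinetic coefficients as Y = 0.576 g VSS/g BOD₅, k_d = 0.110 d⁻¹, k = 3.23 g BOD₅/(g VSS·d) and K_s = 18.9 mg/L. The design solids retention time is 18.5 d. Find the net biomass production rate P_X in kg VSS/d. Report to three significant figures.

P_X ≈ 1770 kg VSS/d

From the Monod/SRT balance for a CMAS, S = K_s·(1+k_d θ_c)/[θ_c·(Y k − k_d) − 1] = 18.9 × (1 + 0.110 × 18.5) / [18.5 × (0.576 × 3.23 − 0.110) − 1] = 57.36 / 31.38 = 1.828 mg/L.
Observed yield with endogenous decay: Y_obs = Y / (1 + k_d·θ_c) = 0.576 / (1 + 0.110 × 18.5) = 0.576 / 3.035 = 0.1898 g VSS/g BOD₅.
Mass of BOD₅ removed per day: Q(S₀ − S) = 38300 × 243.2 g/m³ = 9313 kg/d.
Net biomass production P_X = Y_obs × Q·(S₀ − S) = 0.1898 × 9313 = 1768 kg VSS/d.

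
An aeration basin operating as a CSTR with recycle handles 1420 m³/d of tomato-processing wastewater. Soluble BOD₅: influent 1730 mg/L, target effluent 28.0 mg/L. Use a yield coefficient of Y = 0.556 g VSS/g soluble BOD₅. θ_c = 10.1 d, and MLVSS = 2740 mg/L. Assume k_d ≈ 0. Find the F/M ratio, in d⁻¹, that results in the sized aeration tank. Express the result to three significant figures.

F/M ≈ 0.181 d⁻¹

With k_d = 0 the design equation reduces to V = Y Q (S₀−S) θ_c / X = 0.556 × 1420 × (1730 − 28.0) × 10.1 / 2740 = 4953 m³.
Food-to-microorganism ratio F/M = Q S₀ / (V X) = 1420 × 1730 / (4953 × 2740) = 0.1810 d⁻¹.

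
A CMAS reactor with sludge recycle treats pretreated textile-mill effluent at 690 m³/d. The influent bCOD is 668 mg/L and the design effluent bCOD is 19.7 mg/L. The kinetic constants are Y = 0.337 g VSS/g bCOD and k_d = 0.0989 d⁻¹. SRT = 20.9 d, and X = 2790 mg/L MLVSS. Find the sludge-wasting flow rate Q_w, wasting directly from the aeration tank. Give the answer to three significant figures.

Q_w ≈ 17.6 m³/d

From the SRT design equation V = Y Q (S₀−S) θ_c / [X (1 + k_d θ_c)] = 0.337 × 690 × (668 − 19.7) × 20.9 / [2790 × (1 + 0.0989 × 20.9)] = 3.15×10^6 / 8557 = 368.2 m³.
For wasting at MLVSS concentration, Q_w = V/θ_c = 368.2/20.9 = 17.62 m³/d.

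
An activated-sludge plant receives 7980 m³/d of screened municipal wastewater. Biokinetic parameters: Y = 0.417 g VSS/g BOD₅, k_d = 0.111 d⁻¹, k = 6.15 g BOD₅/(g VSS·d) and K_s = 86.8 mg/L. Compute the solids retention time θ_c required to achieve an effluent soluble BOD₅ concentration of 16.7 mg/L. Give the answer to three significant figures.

From 1/θ_c = Y·k·S/(K_s + S) − k_d: Y·k·S/(K_s+S) = 0.417 × 6.15 × 16.7 / (86.8 + 16.7) = 0.4138 d⁻¹.
1/θ_c = 0.4138 − 0.111 = 0.3028 d⁻¹, so θ_c = 3.303 d.

θ_c ≈ 3.30 d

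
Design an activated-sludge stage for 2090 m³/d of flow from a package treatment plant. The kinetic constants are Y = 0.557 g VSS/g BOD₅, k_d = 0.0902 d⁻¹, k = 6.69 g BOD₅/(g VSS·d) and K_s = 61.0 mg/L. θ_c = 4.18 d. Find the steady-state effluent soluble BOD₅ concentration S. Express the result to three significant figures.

S ≈ 5.92 mg/L

Effluent substrate depends only on kinetics and SRT: S = K_s(1 + k_d θ_c) / [θ_c(Yk − k_d) − 1] = 61.0 × (1 + 0.0902 × 4.18) / [4.18 × (0.557 × 6.69 − 0.0902) − 1] = 84.00 / 14.20 = 5.916 mg/L.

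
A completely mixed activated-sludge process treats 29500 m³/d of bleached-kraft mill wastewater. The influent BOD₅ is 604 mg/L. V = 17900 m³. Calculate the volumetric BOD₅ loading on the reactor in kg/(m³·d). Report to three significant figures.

Volumetric loading L_v = Q·S₀ / V = 29500 × 604 g/m³ / 17900 m³ = 995.4 g/(m³·d) = 0.9954 kg BOD₅/(m³·d).

L_v ≈ 0.995 kg BOD₅/(m³·d)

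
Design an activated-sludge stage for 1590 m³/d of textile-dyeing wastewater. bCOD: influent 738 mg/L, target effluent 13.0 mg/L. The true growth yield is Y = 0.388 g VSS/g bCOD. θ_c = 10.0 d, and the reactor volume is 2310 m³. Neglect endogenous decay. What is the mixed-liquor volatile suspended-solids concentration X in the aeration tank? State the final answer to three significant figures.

X = Y·Q·ΔS·θ_c / V = 0.388 × 1590 × (738 − 13.0) × 10.0 / 2310 = 1936 mg/L.

X ≈ 1940 mg/L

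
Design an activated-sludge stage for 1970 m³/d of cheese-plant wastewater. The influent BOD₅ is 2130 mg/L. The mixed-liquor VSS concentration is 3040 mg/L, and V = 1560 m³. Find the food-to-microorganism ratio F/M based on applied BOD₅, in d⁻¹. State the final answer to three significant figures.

Food-to-microorganism ratio F/M = Q S₀ / (V X) = 1970 × 2130 / (1560 × 3040) = 0.8848 d⁻¹.

F/M ≈ 0.885 d⁻¹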